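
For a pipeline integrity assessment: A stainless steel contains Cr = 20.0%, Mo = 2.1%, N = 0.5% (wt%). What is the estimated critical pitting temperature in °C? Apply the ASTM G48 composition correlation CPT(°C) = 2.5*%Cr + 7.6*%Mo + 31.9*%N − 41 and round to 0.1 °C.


Apply the ASTM G48 empirical CPT estimate: CPT(°C) = 2.5*%Cr + 7.6*%Mo + 31.9*%N − 41
2.5*20.0 = 50; 7.6*2.1 = 15.96; 31.9*0.5 = 15.95
CPT = 50 + 15.96 + 15.95 − 41 = 40.91 °C
Rounded to 0.1 °C: CPT ≈ 40.9 °C

40.9 °C


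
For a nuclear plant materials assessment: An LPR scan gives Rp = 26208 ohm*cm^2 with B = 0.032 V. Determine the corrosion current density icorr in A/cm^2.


Apply the Stern-Geary relation: icorr = B / Rp
icorr = 0.032 / 26208 = 1.221×10^-6 A/cm^2

1.221×10^-6 A/cm^2


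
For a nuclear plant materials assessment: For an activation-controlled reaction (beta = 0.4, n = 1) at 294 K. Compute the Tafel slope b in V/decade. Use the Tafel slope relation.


Apply the Tafel slope relation: b = 2.303*R*T/(beta*n*F)
Numerator: 2.303 * 8.314 * 294 = 5629.26
Denominator: 0.4 * 1 * 96485 = 38594.0
b = 5629.26 / 38594.0 = 0.1459 V/decade

0.1459 V/decade


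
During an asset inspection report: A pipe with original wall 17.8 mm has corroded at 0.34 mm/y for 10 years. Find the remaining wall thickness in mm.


Remaining wall = original − CR × time
t = 17.8 − 0.34*10 = 17.8 − 3.4 = 14.4 mm

14.4 mm


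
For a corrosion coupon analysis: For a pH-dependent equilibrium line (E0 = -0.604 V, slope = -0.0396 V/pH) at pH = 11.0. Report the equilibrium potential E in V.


Apply the Pourbaix line equation: E = E0 + slope*pH
E = -0.604 + (-0.0396)*11.0 = -0.604 + (-0.4356) = -1.0396 V
Rounded to 3 decimal places: E = -1.040 V

-1.040 V


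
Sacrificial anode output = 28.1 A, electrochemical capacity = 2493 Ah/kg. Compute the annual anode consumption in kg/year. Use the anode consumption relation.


Annual consumption = current * hours per year / capacity
Rate = 28.1 * 8760 / 2493 = 98.7 kg/year

98.7 kg/year


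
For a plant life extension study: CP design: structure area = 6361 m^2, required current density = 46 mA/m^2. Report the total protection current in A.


I = area * current density, then convert mA → A (÷1000)
I = 6361 * 46 / 1000 = 292.61 A

292.61 A


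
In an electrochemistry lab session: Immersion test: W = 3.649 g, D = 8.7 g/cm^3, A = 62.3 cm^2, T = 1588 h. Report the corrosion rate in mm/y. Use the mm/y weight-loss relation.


Apply the mm/y weight-loss relation: CR = 87600 * W / (D * A * T)
Numerator: 87600 * 3.649 = 319652.4
Denominator: 8.7 * 62.3 * 1588 = 860711.88
CR = 319652.4 / 860711.88 = 0.371381 mm/y

0.371381 mm/y


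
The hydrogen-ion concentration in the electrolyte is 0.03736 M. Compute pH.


pH = −log10[H+]
pH = −log10(0.03736) = 1.43

1.43


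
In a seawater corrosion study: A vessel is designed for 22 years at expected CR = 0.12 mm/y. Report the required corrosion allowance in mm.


Corrosion allowance = CR × design life
CA = 0.12 * 22 = 2.64 mm

2.64 mm


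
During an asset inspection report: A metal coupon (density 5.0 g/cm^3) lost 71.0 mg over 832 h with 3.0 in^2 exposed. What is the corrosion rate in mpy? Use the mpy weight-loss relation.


Apply the mpy weight-loss relation: CR = 534 * W / (D * A * T)
Numerator: 534 * 71.0 = 37914.0
Denominator: 5.0 * 3.0 * 832 = 12480.0
CR = 37914.0 / 12480.0 = 3.038 mpy

3.038 mpy


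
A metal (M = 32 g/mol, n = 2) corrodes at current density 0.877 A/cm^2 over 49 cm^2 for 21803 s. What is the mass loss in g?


Apply Faraday's law: m = i*A*t*M / (n*F)
Total charge passed Q = i*A*t = 0.877*49*21803 = 936940.319 C
m = Q*M/(n*F) = 936940.319*32/(2*96485) = 155.37177 g

155.37177 g


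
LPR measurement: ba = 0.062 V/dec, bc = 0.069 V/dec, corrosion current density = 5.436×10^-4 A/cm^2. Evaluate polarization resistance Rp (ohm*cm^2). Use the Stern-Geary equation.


Apply the Stern-Geary equation: Rp = ba*bc / (2.303*icorr*(ba+bc))
ba*bc = 0.062*0.069 = 0.004278
ba+bc = 0.131; 2.303*icorr*(ba+bc) = 2.303*5.436×10^-4*0.131 = 1.6400031×10^-4
Rp = 0.004278 / 1.6400031×10^-4 = 26.09 ohm*cm^2

26.09 ohm*cm^2


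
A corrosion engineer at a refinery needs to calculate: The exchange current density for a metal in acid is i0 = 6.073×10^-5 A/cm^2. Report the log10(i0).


i0 = 6.073×10^-5 A/cm^2
log10(i0) = -4.217

-4.217


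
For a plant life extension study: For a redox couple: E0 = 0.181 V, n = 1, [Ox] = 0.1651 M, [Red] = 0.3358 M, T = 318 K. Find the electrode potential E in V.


Apply the Nernst equation: E = E0 + (RT/nF)*ln([Ox]/[Red])
Step 1: RT/nF = 8.314*318/(1*96485) = 0.02740169 V
Step 2: [Ox]/[Red] = 0.1651/0.3358 = 0.491662
Step 3: ln(0.491662) = -0.709964
Step 4: correction = 0.02740169 * -0.709964 = -0.0195 V
E = 0.181 + -0.0195 = 0.1615 V

0.1615 V


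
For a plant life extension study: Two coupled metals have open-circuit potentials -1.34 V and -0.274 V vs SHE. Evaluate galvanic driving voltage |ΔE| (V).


Driving voltage is the absolute potential difference.
|ΔE| = |-1.34 − (-0.274)| = 1.066 V

1.066 V


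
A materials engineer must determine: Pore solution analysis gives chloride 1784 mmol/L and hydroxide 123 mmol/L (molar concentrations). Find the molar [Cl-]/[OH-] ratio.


Threshold parameter = [Cl-] / [OH-] (molar basis; both in mmol/L, so units cancel)
Ratio = 1784 / 123 = 14.5

14.5


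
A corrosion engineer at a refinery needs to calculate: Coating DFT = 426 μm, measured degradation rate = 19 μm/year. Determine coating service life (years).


Service life = thickness / degradation rate
Life = 426 / 19 = 22.4 years

22.4 years


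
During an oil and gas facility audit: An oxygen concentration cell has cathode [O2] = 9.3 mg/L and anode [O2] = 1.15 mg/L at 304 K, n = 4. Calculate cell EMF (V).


Apply the Nernst concentration-cell relation: E = (RT/nF)*ln(C_cathode/C_anode)
RT/nF = 8.314*304/(4*96485) = 0.00654883 V
ln(9.3/1.15) = 2.09025
E = 0.00654883 * 2.09025 = 0.01369 V

0.01369 V


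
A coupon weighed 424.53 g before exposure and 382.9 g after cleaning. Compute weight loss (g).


Weight loss = initial − final
WL = 424.53 − 382.9 = 41.63 g

41.63 g


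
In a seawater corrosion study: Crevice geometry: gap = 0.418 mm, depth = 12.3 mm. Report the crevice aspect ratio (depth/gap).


Aspect ratio = depth / gap
Ratio = 12.3 / 0.418 = 29.4

29.4


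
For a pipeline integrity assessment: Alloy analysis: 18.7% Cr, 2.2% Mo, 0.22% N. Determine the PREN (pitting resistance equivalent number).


Apply the PREN formula: PREN = Cr + 3.3*Mo + 16*N
PREN = 18.7 + 3.3*2.2 + 16*0.22
PREN = 18.7 + 7.26 + 3.52 = 29.48

29.48


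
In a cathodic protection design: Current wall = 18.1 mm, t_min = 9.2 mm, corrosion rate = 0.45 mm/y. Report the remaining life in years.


Apply the remaining-life relation: RL = (t_current − t_min) / CR
RL = (18.1 − 9.2) / 0.45 = 8.9 / 0.45 = 19.8 years

19.8 years


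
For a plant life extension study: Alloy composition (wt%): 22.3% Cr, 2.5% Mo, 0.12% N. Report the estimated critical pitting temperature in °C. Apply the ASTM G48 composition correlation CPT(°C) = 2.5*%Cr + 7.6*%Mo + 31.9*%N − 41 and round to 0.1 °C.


Apply the ASTM G48 empirical CPT estimate: CPT(°C) = 2.5*%Cr + 7.6*%Mo + 31.9*%N − 41
2.5*22.3 = 55.75; 7.6*2.5 = 19; 31.9*0.12 = 3.828
CPT = 55.75 + 19 + 3.828 − 41 = 37.578 °C
Rounded to 0.1 °C: CPT ≈ 37.6 °C

37.6 °C


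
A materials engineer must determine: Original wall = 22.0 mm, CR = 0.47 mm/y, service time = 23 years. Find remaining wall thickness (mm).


Remaining wall = original − CR × time
t = 22.0 − 0.47*23 = 22.0 − 10.81 = 11.19 mm

11.19 mm


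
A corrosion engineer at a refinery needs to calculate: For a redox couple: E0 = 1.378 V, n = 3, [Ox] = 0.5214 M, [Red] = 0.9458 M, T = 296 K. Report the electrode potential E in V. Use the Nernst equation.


Apply the Nernst equation: E = E0 + (RT/nF)*ln([Ox]/[Red])
Step 1: RT/nF = 8.314*296/(3*96485) = 0.00850199 V
Step 2: [Ox]/[Red] = 0.5214/0.9458 = 0.551279
Step 3: ln(0.551279) = -0.595514
Step 4: correction = 0.00850199 * -0.595514 = -0.005 V
E = 1.378 + -0.005 = 1.373 V

1.373 V


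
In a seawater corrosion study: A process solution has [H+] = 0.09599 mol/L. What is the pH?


pH = −log10[H+]
pH = −log10(0.09599) = 1.02

1.02


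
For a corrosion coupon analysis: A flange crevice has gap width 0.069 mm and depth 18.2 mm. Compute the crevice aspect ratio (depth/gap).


Aspect ratio = depth / gap
Ratio = 18.2 / 0.069 = 263.8

263.8


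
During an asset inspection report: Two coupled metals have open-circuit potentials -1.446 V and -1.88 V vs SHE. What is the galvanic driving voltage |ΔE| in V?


Driving voltage is the absolute potential difference.
|ΔE| = |-1.446 − (-1.88)| = 0.434 V

0.434 V


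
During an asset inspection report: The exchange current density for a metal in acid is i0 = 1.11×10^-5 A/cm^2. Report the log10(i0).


i0 = 1.11×10^-5 A/cm^2
log10(i0) = -4.955

-4.955


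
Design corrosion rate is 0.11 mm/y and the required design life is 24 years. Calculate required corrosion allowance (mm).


Corrosion allowance = CR × design life
CA = 0.11 * 24 = 2.64 mm

2.64 mm


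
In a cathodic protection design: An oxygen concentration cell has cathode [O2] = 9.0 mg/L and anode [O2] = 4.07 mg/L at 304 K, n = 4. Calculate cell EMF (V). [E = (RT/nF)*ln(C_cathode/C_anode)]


Apply the Nernst concentration-cell relation: E = (RT/nF)*ln(C_cathode/C_anode)
RT/nF = 8.314*304/(4*96485) = 0.00654883 V
ln(9.0/4.07) = 0.79358
E = 0.00654883 * 0.79358 = 0.0052 V

0.0052 V


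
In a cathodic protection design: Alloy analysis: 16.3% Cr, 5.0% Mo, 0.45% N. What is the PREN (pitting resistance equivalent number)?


Apply the PREN formula: PREN = Cr + 3.3*Mo + 16*N
PREN = 16.3 + 3.3*5.0 + 16*0.45
PREN = 16.3 + 16.5 + 7.2 = 40.0

40.0


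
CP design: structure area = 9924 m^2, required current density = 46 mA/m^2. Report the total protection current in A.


I = area * current density, then convert mA → A (÷1000)
I = 9924 * 46 / 1000 = 456.5 A

456.5 A


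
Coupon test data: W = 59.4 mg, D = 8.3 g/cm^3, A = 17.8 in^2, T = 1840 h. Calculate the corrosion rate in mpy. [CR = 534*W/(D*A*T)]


Apply the mpy weight-loss relation: CR = 534 * W / (D * A * T)
Numerator: 534 * 59.4 = 31719.6
Denominator: 8.3 * 17.8 * 1840 = 271841.6
CR = 31719.6 / 271841.6 = 0.1167 mpy

0.1167 mpy


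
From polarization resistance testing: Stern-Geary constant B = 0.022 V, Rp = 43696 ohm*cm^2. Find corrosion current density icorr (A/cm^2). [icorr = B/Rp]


Apply the Stern-Geary relation: icorr = B / Rp
icorr = 0.022 / 43696 = 5.035×10^-7 A/cm^2

5.035×10^-7 A/cm^2


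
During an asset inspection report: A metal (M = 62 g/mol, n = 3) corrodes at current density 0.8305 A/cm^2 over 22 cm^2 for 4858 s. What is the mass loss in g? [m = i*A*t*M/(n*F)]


Apply Faraday's law: m = i*A*t*M / (n*F)
Total charge passed Q = i*A*t = 0.8305*22*4858 = 88760.518 C
m = Q*M/(n*F) = 88760.518*62/(3*96485) = 19.01212 g

19.01212 g


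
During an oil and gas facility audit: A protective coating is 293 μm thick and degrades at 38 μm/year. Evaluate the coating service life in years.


Service life = thickness / degradation rate
Life = 293 / 38 = 7.7 years

7.7 years


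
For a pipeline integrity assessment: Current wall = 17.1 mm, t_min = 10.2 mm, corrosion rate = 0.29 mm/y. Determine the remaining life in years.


Apply the remaining-life relation: RL = (t_current − t_min) / CR
RL = (17.1 − 10.2) / 0.29 = 6.9 / 0.29 = 23.8 years

23.8 years


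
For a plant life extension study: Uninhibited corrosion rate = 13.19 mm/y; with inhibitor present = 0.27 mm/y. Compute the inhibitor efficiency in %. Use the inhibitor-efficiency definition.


Apply the inhibitor-efficiency definition: IE = (CR_blank − CR_inh)/CR_blank × 100
IE = (13.19 − 0.27) / 13.19 × 100
IE = 12.92 / 13.19 × 100 = 98.0 %

98.0 %


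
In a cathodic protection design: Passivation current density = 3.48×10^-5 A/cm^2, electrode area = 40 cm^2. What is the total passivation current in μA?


I = i_pass * A, then convert A → μA (×10^6)
I = 3.48×10^-5 * 40 * 10^6 = 1392.0 μA

1392.0 μA


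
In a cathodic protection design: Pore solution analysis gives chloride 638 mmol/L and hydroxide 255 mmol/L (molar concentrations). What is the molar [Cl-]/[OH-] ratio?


Threshold parameter = [Cl-] / [OH-] (molar basis; both in mmol/L, so units cancel)
Ratio = 638 / 255 = 2.5

2.5


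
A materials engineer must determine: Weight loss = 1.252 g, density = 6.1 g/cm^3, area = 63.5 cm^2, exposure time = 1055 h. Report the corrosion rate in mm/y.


Apply the mm/y weight-loss relation: CR = 87600 * W / (D * A * T)
Numerator: 87600 * 1.252 = 109675.2
Denominator: 6.1 * 63.5 * 1055 = 408654.25
CR = 109675.2 / 408654.25 = 0.268381 mm/y

0.268381 mm/y


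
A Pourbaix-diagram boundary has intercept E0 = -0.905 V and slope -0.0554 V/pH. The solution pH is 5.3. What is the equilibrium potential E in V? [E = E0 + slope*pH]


Apply the Pourbaix line equation: E = E0 + slope*pH
E = -0.905 + (-0.0554)*5.3 = -0.905 + (-0.29362) = -1.19862 V
Rounded to 3 decimal places: E = -1.199 V

-1.199 V


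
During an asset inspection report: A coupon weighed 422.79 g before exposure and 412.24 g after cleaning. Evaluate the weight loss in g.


Weight loss = initial − final
WL = 422.79 − 412.24 = 10.55 g

10.55 g


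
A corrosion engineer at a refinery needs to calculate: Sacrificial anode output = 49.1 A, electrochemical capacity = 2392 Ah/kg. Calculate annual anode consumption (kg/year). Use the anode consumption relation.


Annual consumption = current * hours per year / capacity
Rate = 49.1 * 8760 / 2392 = 179.8 kg/year

179.8 kg/year


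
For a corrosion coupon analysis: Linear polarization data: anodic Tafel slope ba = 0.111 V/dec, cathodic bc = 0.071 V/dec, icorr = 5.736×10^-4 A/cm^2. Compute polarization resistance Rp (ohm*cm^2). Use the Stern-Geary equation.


Apply the Stern-Geary equation: Rp = ba*bc / (2.303*icorr*(ba+bc))
ba*bc = 0.111*0.071 = 0.007881
ba+bc = 0.182; 2.303*icorr*(ba+bc) = 2.303*5.736×10^-4*0.182 = 2.4042215×10^-4
Rp = 0.007881 / 2.4042215×10^-4 = 32.8 ohm*cm^2

32.8 ohm*cm^2


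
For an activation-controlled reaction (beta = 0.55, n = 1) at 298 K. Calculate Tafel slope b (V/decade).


Apply the Tafel slope relation: b = 2.303*R*T/(beta*n*F)
Numerator: 2.303 * 8.314 * 298 = 5705.85
Denominator: 0.55 * 1 * 96485 = 53066.75
b = 5705.85 / 53066.75 = 0.108 V/decade

0.108 V/decade


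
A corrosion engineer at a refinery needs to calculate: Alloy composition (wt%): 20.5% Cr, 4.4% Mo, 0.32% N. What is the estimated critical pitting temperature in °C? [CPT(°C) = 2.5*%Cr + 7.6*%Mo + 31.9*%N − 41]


Apply the ASTM G48 empirical CPT estimate: CPT(°C) = 2.5*%Cr + 7.6*%Mo + 31.9*%N − 41
2.5*20.5 = 51.25; 7.6*4.4 = 33.44; 31.9*0.32 = 10.208
CPT = 51.25 + 33.44 + 10.208 − 41 = 53.898 °C
Rounded to 0.1 °C: CPT ≈ 53.9 °C

53.9 °C


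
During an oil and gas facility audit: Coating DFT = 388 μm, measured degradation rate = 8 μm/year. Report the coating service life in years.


Service life = thickness / degradation rate
Life = 388 / 8 = 48.5 years

48.5 years


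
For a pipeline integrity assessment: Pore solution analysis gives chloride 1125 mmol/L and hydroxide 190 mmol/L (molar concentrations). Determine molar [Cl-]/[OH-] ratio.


Threshold parameter = [Cl-] / [OH-] (molar basis; both in mmol/L, so units cancel)
Ratio = 1125 / 190 = 5.92

5.92


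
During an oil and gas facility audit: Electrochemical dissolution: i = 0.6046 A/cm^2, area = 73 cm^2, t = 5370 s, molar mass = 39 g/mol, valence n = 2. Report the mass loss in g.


Apply Faraday's law: m = i*A*t*M / (n*F)
Total charge passed Q = i*A*t = 0.6046*73*5370 = 237009.246 C
m = Q*M/(n*F) = 237009.246*39/(2*96485) = 47.90051 g

47.90051 g


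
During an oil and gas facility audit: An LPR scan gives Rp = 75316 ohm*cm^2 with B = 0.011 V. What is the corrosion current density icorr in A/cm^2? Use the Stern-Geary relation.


Apply the Stern-Geary relation: icorr = B / Rp
icorr = 0.011 / 75316 = 1.461×10^-7 A/cm^2

1.461×10^-7 A/cm^2


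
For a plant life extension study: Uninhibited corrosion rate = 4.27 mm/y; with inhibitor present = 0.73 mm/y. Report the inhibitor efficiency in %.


Apply the inhibitor-efficiency definition: IE = (CR_blank − CR_inh)/CR_blank × 100
IE = (4.27 − 0.73) / 4.27 × 100
IE = 3.54 / 4.27 × 100 = 82.9 %

82.9 %


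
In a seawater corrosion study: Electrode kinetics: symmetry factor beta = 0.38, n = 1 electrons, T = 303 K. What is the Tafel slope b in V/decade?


Apply the Tafel slope relation: b = 2.303*R*T/(beta*n*F)
Numerator: 2.303 * 8.314 * 303 = 5801.58
Denominator: 0.38 * 1 * 96485 = 36664.3
b = 5801.58 / 36664.3 = 0.158 V/decade

0.158 V/decade


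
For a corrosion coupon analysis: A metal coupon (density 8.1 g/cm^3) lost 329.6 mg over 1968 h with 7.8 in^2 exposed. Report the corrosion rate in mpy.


Apply the mpy weight-loss relation: CR = 534 * W / (D * A * T)
Numerator: 534 * 329.6 = 176006.4
Denominator: 8.1 * 7.8 * 1968 = 124338.24
CR = 176006.4 / 124338.24 = 1.416 mpy

1.416 mpy


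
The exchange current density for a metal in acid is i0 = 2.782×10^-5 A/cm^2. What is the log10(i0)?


i0 = 2.782×10^-5 A/cm^2
log10(i0) = -4.556

-4.556


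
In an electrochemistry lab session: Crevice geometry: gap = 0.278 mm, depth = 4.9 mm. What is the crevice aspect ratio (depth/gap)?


Aspect ratio = depth / gap
Ratio = 4.9 / 0.278 = 17.6

17.6


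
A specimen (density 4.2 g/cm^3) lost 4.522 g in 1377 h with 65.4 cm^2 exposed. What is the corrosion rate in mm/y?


Apply the mm/y weight-loss relation: CR = 87600 * W / (D * A * T)
Numerator: 87600 * 4.522 = 396127.2
Denominator: 4.2 * 65.4 * 1377 = 378234.36
CR = 396127.2 / 378234.36 = 1.0473 mm/y

1.0473 mm/y


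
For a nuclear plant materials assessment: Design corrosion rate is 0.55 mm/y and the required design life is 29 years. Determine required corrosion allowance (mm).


Corrosion allowance = CR × design life
CA = 0.55 * 29 = 15.95 mm

15.95 mm


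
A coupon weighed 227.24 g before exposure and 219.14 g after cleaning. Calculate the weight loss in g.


Weight loss = initial − final
WL = 227.24 − 219.14 = 8.1 g

8.1 g


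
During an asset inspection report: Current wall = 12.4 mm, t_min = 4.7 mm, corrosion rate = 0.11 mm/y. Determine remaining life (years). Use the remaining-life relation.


Apply the remaining-life relation: RL = (t_current − t_min) / CR
RL = (12.4 − 4.7) / 0.11 = 7.7 / 0.11 = 70.0 years

70.0 years


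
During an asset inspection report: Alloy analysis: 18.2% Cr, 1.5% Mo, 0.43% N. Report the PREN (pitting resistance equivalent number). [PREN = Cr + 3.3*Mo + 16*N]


Apply the PREN formula: PREN = Cr + 3.3*Mo + 16*N
PREN = 18.2 + 3.3*1.5 + 16*0.43
PREN = 18.2 + 4.95 + 6.88 = 30.03

30.03


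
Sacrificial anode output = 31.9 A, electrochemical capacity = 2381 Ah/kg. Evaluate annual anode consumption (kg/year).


Annual consumption = current * hours per year / capacity
Rate = 31.9 * 8760 / 2381 = 117.4 kg/year

117.4 kg/year


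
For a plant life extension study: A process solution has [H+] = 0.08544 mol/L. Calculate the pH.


pH = −log10[H+]
pH = −log10(0.08544) = 1.07

1.07


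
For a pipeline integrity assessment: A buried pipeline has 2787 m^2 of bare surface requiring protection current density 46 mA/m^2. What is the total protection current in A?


I = area * current density, then convert mA → A (÷1000)
I = 2787 * 46 / 1000 = 128.2 A

128.2 A


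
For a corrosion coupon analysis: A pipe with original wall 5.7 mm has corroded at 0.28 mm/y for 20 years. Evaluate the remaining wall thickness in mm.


Remaining wall = original − CR × time
t = 5.7 − 0.28*20 = 5.7 − 5.6 = 0.1 mm

0.1 mm


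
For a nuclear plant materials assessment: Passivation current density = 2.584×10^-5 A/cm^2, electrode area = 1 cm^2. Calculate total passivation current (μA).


I = i_pass * A, then convert A → μA (×10^6)
I = 2.584×10^-5 * 1 * 10^6 = 25.84 μA

25.84 μA


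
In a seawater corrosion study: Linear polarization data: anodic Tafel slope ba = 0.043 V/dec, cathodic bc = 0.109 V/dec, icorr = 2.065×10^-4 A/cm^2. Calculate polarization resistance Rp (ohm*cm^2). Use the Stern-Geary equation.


Apply the Stern-Geary equation: Rp = ba*bc / (2.303*icorr*(ba+bc))
ba*bc = 0.043*0.109 = 0.004687
ba+bc = 0.152; 2.303*icorr*(ba+bc) = 2.303*2.065×10^-4*0.152 = 7.2286564×10^-5
Rp = 0.004687 / 7.2286564×10^-5 = 64.84 ohm*cm^2

64.84 ohm*cm^2


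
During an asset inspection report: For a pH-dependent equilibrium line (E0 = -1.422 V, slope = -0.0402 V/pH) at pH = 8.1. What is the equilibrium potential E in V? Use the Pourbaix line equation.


Apply the Pourbaix line equation: E = E0 + slope*pH
E = -1.422 + (-0.0402)*8.1 = -1.422 + (-0.32562) = -1.74762 V
Rounded to 4 decimal places: E = -1.7476 V

-1.7476 V


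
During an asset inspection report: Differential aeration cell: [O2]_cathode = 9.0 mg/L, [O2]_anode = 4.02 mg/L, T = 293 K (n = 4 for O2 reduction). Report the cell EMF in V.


Apply the Nernst concentration-cell relation: E = (RT/nF)*ln(C_cathode/C_anode)
RT/nF = 8.314*293/(4*96485) = 0.00631187 V
ln(9.0/4.02) = 0.80594
E = 0.00631187 * 0.80594 = 0.00509 V

0.00509 V


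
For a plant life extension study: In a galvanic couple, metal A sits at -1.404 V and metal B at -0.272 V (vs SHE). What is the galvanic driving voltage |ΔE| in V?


Driving voltage is the absolute potential difference.
|ΔE| = |-1.404 − (-0.272)| = 1.132 V

1.132 V


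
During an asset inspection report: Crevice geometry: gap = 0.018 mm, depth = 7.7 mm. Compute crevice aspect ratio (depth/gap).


Aspect ratio = depth / gap
Ratio = 7.7 / 0.018 = 427.8

427.8


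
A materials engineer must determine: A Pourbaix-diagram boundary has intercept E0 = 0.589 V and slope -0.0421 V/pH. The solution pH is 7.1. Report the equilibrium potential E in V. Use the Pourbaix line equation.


Apply the Pourbaix line equation: E = E0 + slope*pH
E = 0.589 + (-0.0421)*7.1 = 0.589 + (-0.29891) = 0.29009 V
Rounded to 3 decimal places: E = 0.290 V

0.290 V


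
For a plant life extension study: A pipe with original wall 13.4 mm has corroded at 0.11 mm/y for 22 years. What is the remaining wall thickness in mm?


Remaining wall = original − CR × time
t = 13.4 − 0.11*22 = 13.4 − 2.42 = 10.98 mm

10.98 mm


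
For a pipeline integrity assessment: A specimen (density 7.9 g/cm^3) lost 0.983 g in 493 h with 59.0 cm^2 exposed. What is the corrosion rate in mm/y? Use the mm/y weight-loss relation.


Apply the mm/y weight-loss relation: CR = 87600 * W / (D * A * T)
Numerator: 87600 * 0.983 = 86110.8
Denominator: 7.9 * 59.0 * 493 = 229787.3
CR = 86110.8 / 229787.3 = 0.37474 mm/y

0.37474 mm/y


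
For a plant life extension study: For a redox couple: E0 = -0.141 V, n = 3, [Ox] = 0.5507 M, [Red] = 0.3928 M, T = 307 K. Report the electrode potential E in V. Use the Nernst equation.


Apply the Nernst equation: E = E0 + (RT/nF)*ln([Ox]/[Red])
Step 1: RT/nF = 8.314*307/(3*96485) = 0.00881794 V
Step 2: [Ox]/[Red] = 0.5507/0.3928 = 1.401986
Step 3: ln(1.401986) = 0.33789
Step 4: correction = 0.00881794 * 0.33789 = 0.003 V
E = -0.141 + 0.003 = -0.138 V

-0.138 V


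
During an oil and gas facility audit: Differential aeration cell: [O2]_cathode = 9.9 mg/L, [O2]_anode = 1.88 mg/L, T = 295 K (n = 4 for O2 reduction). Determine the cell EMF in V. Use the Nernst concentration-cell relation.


Apply the Nernst concentration-cell relation: E = (RT/nF)*ln(C_cathode/C_anode)
RT/nF = 8.314*295/(4*96485) = 0.00635495 V
ln(9.9/1.88) = 1.66126
E = 0.00635495 * 1.66126 = 0.01056 V

0.01056 V


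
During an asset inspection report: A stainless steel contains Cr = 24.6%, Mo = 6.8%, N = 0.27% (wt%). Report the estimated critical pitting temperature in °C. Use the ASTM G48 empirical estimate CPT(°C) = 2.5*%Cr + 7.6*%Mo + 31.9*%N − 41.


Apply the ASTM G48 empirical CPT estimate: CPT(°C) = 2.5*%Cr + 7.6*%Mo + 31.9*%N − 41
2.5*24.6 = 61.5; 7.6*6.8 = 51.68; 31.9*0.27 = 8.613
CPT = 61.5 + 51.68 + 8.613 − 41 = 80.793 °C
Rounded to 0.1 °C: CPT ≈ 80.8 °C

80.8 °C


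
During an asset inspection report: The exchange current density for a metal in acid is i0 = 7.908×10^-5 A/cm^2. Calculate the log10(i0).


i0 = 7.908×10^-5 A/cm^2
log10(i0) = -4.102

-4.102


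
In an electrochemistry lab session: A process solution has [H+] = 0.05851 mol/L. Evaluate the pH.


pH = −log10[H+]
pH = −log10(0.05851) = 1.23

1.23


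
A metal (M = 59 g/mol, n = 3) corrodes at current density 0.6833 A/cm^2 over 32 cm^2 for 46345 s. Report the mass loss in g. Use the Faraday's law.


Apply Faraday's law: m = i*A*t*M / (n*F)
Total charge passed Q = i*A*t = 0.6833*32*46345 = 1013361.232 C
m = Q*M/(n*F) = 1013361.232*59/(3*96485) = 206.55478 g

206.55478 g


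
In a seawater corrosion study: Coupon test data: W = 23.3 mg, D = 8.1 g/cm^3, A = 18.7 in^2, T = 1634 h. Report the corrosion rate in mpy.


Apply the mpy weight-loss relation: CR = 534 * W / (D * A * T)
Numerator: 534 * 23.3 = 12442.2
Denominator: 8.1 * 18.7 * 1634 = 247501.98
CR = 12442.2 / 247501.98 = 0.05 mpy

0.05 mpy


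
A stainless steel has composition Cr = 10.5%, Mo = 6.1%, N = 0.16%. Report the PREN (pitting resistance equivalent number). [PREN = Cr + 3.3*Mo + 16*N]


Apply the PREN formula: PREN = Cr + 3.3*Mo + 16*N
PREN = 10.5 + 3.3*6.1 + 16*0.16
PREN = 10.5 + 20.13 + 2.56 = 33.19

33.19


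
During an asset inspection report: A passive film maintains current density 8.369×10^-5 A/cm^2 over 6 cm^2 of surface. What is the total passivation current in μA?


I = i_pass * A, then convert A → μA (×10^6)
I = 8.369×10^-5 * 6 * 10^6 = 502.14 μA

502.14 μA


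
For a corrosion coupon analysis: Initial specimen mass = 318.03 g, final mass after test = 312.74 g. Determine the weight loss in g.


Weight loss = initial − final
WL = 318.03 − 312.74 = 5.29 g

5.29 g


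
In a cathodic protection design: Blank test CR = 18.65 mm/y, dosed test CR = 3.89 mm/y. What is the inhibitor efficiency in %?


Apply the inhibitor-efficiency definition: IE = (CR_blank − CR_inh)/CR_blank × 100
IE = (18.65 − 3.89) / 18.65 × 100
IE = 14.76 / 18.65 × 100 = 79.1 %

79.1 %


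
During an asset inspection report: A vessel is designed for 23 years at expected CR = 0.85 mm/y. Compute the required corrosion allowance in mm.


Corrosion allowance = CR × design life
CA = 0.85 * 23 = 19.55 mm

19.55 mm


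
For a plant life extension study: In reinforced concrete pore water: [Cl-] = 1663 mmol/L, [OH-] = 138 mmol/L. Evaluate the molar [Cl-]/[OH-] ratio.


Threshold parameter = [Cl-] / [OH-] (molar basis; both in mmol/L, so units cancel)
Ratio = 1663 / 138 = 12.05

12.05


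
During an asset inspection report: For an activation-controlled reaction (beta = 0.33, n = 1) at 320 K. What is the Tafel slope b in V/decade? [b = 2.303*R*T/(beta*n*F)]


Apply the Tafel slope relation: b = 2.303*R*T/(beta*n*F)
Numerator: 2.303 * 8.314 * 320 = 6127.09
Denominator: 0.33 * 1 * 96485 = 31840.05
b = 6127.09 / 31840.05 = 0.192 V/decade

0.192 V/decade


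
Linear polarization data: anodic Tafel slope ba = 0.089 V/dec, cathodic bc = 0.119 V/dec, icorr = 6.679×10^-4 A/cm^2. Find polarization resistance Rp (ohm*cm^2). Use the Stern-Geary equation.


Apply the Stern-Geary equation: Rp = ba*bc / (2.303*icorr*(ba+bc))
ba*bc = 0.089*0.119 = 0.010591
ba+bc = 0.208; 2.303*icorr*(ba+bc) = 2.303*6.679×10^-4*0.208 = 3.1994013×10^-4
Rp = 0.010591 / 3.1994013×10^-4 = 33.1 ohm*cm^2

33.1 ohm*cm^2


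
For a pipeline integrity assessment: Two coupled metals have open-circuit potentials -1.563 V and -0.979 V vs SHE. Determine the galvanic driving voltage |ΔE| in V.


Driving voltage is the absolute potential difference.
|ΔE| = |-1.563 − (-0.979)| = 0.584 V

0.584 V


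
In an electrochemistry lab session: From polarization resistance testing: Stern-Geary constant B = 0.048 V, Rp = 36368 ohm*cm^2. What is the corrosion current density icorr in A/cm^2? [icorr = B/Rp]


Apply the Stern-Geary relation: icorr = B / Rp
icorr = 0.048 / 36368 = 1.32×10^-6 A/cm^2

1.32×10^-6 A/cm^2


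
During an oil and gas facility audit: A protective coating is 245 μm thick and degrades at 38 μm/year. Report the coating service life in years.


Service life = thickness / degradation rate
Life = 245 / 38 = 6.4 years

6.4 years


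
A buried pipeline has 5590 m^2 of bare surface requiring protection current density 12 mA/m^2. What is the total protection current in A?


I = area * current density, then convert mA → A (÷1000)
I = 5590 * 12 / 1000 = 67.08 A

67.08 A


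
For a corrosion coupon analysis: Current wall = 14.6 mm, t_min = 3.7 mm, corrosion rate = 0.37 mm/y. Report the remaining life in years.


Apply the remaining-life relation: RL = (t_current − t_min) / CR
RL = (14.6 − 3.7) / 0.37 = 10.9 / 0.37 = 29.5 years

29.5 years


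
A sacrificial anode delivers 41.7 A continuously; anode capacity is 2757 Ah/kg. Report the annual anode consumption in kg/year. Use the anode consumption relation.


Annual consumption = current * hours per year / capacity
Rate = 41.7 * 8760 / 2757 = 132.5 kg/year

132.5 kg/year


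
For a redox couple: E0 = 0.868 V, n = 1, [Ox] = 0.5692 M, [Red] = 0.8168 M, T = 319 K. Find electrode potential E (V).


Apply the Nernst equation: E = E0 + (RT/nF)*ln([Ox]/[Red])
Step 1: RT/nF = 8.314*319/(1*96485) = 0.02748786 V
Step 2: [Ox]/[Red] = 0.5692/0.8168 = 0.696866
Step 3: ln(0.696866) = -0.361162
Step 4: correction = 0.02748786 * -0.361162 = -0.01 V
E = 0.868 + -0.01 = 0.858 V

0.858 V


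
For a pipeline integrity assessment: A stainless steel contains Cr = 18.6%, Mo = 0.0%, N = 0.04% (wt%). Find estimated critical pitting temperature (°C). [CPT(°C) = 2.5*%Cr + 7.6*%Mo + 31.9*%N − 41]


Apply the ASTM G48 empirical CPT estimate: CPT(°C) = 2.5*%Cr + 7.6*%Mo + 31.9*%N − 41
2.5*18.6 = 46.5; 7.6*0.0 = 0; 31.9*0.04 = 1.276
CPT = 46.5 + 0 + 1.276 − 41 = 6.776 °C
Rounded to 0.1 °C: CPT ≈ 6.8 °C

6.8 °C


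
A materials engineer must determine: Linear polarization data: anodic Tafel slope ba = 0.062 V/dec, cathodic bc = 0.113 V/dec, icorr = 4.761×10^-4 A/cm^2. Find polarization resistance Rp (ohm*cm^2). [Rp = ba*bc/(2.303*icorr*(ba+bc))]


Apply the Stern-Geary equation: Rp = ba*bc / (2.303*icorr*(ba+bc))
ba*bc = 0.062*0.113 = 0.007006
ba+bc = 0.175; 2.303*icorr*(ba+bc) = 2.303*4.761×10^-4*0.175 = 1.918802×10^-4
Rp = 0.007006 / 1.918802×10^-4 = 36.51 ohm*cm^2

36.51 ohm*cm^2


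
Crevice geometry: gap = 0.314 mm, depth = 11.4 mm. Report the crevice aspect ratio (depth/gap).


Aspect ratio = depth / gap
Ratio = 11.4 / 0.314 = 36.3

36.3


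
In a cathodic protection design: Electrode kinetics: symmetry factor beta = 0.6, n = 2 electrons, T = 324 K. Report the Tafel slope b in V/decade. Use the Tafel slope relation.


Apply the Tafel slope relation: b = 2.303*R*T/(beta*n*F)
Numerator: 2.303 * 8.314 * 324 = 6203.67
Denominator: 0.6 * 2 * 96485 = 115782.0
b = 6203.67 / 115782.0 = 0.0536 V/decade

0.0536 V/decade


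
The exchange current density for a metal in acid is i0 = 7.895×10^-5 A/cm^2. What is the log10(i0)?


i0 = 7.895×10^-5 A/cm^2
log10(i0) = -4.103

-4.103


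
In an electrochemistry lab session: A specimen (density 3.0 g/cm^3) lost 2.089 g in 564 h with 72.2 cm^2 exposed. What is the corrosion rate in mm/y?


Apply the mm/y weight-loss relation: CR = 87600 * W / (D * A * T)
Numerator: 87600 * 2.089 = 182996.4
Denominator: 3.0 * 72.2 * 564 = 122162.4
CR = 182996.4 / 122162.4 = 1.49798 mm/y

1.49798 mm/y


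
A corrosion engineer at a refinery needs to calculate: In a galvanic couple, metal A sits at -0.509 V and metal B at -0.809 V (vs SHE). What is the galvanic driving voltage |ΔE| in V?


Driving voltage is the absolute potential difference.
|ΔE| = |-0.509 − (-0.809)| = 0.3 V

0.3 V


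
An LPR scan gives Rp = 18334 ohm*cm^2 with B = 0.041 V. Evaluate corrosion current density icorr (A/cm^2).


Apply the Stern-Geary relation: icorr = B / Rp
icorr = 0.041 / 18334 = 2.236×10^-6 A/cm^2

2.236×10^-6 A/cm^2


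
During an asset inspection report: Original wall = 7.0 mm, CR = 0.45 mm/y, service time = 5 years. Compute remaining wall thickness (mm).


Remaining wall = original − CR × time
t = 7.0 − 0.45*5 = 7.0 − 2.25 = 4.75 mm

4.75 mm


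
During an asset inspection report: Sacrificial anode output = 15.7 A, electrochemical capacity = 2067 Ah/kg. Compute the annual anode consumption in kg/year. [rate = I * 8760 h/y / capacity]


Annual consumption = current * hours per year / capacity
Rate = 15.7 * 8760 / 2067 = 66.5 kg/year

66.5 kg/year


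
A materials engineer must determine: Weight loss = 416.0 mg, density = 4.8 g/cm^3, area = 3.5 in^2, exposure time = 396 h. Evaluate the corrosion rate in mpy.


Apply the mpy weight-loss relation: CR = 534 * W / (D * A * T)
Numerator: 534 * 416.0 = 222144.0
Denominator: 4.8 * 3.5 * 396 = 6652.8
CR = 222144.0 / 6652.8 = 33.3911 mpy

33.3911 mpy


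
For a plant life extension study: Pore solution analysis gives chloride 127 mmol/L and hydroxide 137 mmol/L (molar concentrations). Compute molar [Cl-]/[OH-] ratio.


Threshold parameter = [Cl-] / [OH-] (molar basis; both in mmol/L, so units cancel)
Ratio = 127 / 137 = 0.93

0.93


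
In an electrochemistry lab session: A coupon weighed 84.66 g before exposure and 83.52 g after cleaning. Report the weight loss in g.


Weight loss = initial − final
WL = 84.66 − 83.52 = 1.14 g

1.14 g


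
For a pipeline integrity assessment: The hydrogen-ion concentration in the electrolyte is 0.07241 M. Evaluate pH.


pH = −log10[H+]
pH = −log10(0.07241) = 1.14

1.14


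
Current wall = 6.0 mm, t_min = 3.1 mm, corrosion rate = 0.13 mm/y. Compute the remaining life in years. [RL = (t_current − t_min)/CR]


Apply the remaining-life relation: RL = (t_current − t_min) / CR
RL = (6.0 − 3.1) / 0.13 = 2.9 / 0.13 = 22.3 years

22.3 years


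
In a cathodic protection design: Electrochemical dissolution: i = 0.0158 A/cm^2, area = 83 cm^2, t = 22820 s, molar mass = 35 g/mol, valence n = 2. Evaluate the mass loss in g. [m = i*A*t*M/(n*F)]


Apply Faraday's law: m = i*A*t*M / (n*F)
Total charge passed Q = i*A*t = 0.0158*83*22820 = 29926.148 C
m = Q*M/(n*F) = 29926.148*35/(2*96485) = 5.4279 g

5.4279 g


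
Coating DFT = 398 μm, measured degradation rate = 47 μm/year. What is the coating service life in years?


Service life = thickness / degradation rate
Life = 398 / 47 = 8.5 years

8.5 years


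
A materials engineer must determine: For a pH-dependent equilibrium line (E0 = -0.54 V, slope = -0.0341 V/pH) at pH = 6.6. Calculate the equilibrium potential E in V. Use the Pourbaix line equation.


Apply the Pourbaix line equation: E = E0 + slope*pH
E = -0.54 + (-0.0341)*6.6 = -0.54 + (-0.22506) = -0.76506 V
Rounded to 4 decimal places: E = -0.7651 V

-0.7651 V


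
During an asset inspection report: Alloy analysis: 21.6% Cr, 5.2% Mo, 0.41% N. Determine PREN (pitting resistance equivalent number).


Apply the PREN formula: PREN = Cr + 3.3*Mo + 16*N
PREN = 21.6 + 3.3*5.2 + 16*0.41
PREN = 21.6 + 17.16 + 6.56 = 45.32

45.32


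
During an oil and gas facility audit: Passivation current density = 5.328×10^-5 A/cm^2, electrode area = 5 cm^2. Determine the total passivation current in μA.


I = i_pass * A, then convert A → μA (×10^6)
I = 5.328×10^-5 * 5 * 10^6 = 266.4 μA

266.4 μA


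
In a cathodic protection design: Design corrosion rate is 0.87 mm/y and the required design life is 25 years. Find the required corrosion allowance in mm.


Corrosion allowance = CR × design life
CA = 0.87 * 25 = 21.75 mm

21.75 mm


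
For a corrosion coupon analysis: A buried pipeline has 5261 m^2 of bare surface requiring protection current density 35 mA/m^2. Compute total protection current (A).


I = area * current density, then convert mA → A (÷1000)
I = 5261 * 35 / 1000 = 184.14 A

184.14 A


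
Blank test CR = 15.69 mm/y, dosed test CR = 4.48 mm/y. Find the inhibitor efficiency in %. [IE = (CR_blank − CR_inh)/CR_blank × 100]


Apply the inhibitor-efficiency definition: IE = (CR_blank − CR_inh)/CR_blank × 100
IE = (15.69 − 4.48) / 15.69 × 100
IE = 11.21 / 15.69 × 100 = 71.4 %

71.4 %


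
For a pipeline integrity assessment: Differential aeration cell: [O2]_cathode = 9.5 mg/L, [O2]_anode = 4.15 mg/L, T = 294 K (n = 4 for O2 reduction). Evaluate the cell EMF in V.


Apply the Nernst concentration-cell relation: E = (RT/nF)*ln(C_cathode/C_anode)
RT/nF = 8.314*294/(4*96485) = 0.00633341 V
ln(9.5/4.15) = 0.82818
E = 0.00633341 * 0.82818 = 0.00525 V

0.00525 V


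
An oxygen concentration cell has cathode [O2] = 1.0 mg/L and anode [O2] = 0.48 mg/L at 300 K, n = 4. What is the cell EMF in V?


Apply the Nernst concentration-cell relation: E = (RT/nF)*ln(C_cathode/C_anode)
RT/nF = 8.314*300/(4*96485) = 0.00646266 V
ln(1.0/0.48) = 0.73397
E = 0.00646266 * 0.73397 = 0.00474 V

0.00474 V


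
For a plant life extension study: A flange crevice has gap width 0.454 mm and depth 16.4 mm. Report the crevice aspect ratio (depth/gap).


Aspect ratio = depth / gap
Ratio = 16.4 / 0.454 = 36.1

36.1


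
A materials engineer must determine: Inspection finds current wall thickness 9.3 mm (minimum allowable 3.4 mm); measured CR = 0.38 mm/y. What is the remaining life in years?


Apply the remaining-life relation: RL = (t_current − t_min) / CR
RL = (9.3 − 3.4) / 0.38 = 5.9 / 0.38 = 15.5 years

15.5 years


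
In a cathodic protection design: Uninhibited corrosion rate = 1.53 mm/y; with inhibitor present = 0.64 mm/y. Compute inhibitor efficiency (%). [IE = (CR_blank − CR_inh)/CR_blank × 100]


Apply the inhibitor-efficiency definition: IE = (CR_blank − CR_inh)/CR_blank × 100
IE = (1.53 − 0.64) / 1.53 × 100
IE = 0.89 / 1.53 × 100 = 58.2 %

58.2 %


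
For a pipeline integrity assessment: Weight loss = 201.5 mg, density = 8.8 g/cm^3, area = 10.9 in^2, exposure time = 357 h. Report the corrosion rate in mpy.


Apply the mpy weight-loss relation: CR = 534 * W / (D * A * T)
Numerator: 534 * 201.5 = 107601.0
Denominator: 8.8 * 10.9 * 357 = 34243.44
CR = 107601.0 / 34243.44 = 3.14224 mpy

3.14224 mpy


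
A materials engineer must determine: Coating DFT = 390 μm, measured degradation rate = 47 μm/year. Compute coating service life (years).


Service life = thickness / degradation rate
Life = 390 / 47 = 8.3 years

8.3 years


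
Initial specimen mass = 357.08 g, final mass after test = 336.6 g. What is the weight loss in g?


Weight loss = initial − final
WL = 357.08 − 336.6 = 20.48 g

20.48 g


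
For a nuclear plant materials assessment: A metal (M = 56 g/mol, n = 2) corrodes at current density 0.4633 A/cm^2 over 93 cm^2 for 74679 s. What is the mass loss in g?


Apply Faraday's law: m = i*A*t*M / (n*F)
Total charge passed Q = i*A*t = 0.4633*93*74679 = 3217686.6051 C
m = Q*M/(n*F) = 3217686.6051*56/(2*96485) = 933.7744 g

933.7744 g


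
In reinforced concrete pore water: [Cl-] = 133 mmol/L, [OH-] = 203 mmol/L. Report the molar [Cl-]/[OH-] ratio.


Threshold parameter = [Cl-] / [OH-] (molar basis; both in mmol/L, so units cancel)
Ratio = 133 / 203 = 0.66

0.66


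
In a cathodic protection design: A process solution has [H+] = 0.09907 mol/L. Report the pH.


pH = −log10[H+]
pH = −log10(0.09907) = 1.0

1.0
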